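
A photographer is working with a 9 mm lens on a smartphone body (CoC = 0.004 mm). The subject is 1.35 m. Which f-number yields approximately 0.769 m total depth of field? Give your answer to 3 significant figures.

Write h = H − f = f²/(N·c). The thin-lens limits are Dn = s·h/(h + (s−f)) and Df = s·h/(h − (s−f)), so DoF = Df − Dn = 2·s·(s−f)·h / (h² − (s−f)²).
That is a quadratic in h: DoF·h² − 2·s·(s−f)·h − DoF·(s−f)² = 0 ⇒ h = (s−f)·(s + √(s² + DoF²)) / DoF = 1341 × (1350 + √(1350² + 769²)) / 769 = 1341 × (1350 + 1553.66) / 769 ≈ 5063.5 mm.
Then N = f²/(c·h) = 9² / (0.004 × 5063.5) = 81 / 20.254 ≈ 4.

f/4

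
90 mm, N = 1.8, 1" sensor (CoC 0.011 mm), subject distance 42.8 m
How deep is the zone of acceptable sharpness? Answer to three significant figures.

Hyperfocal distance H = f²/(N·c) + f = 90²/(1.8 × 0.011) + 90 = 8100/0.0198 + 90 ≈ 409180.9 mm ≈ 409.2 m.
Near limit Dn = s·(H − f)/(H + s − 2f) = 42800 × (409180.9 − 90) / (409180.9 + 42800 − 2 × 90) = 42800 × 409090.9 / 451800.9 ≈ 38754.0 mm.
Far limit Df = s·(H − f)/(H − s) = 42800 × (409180.9 − 90) / (409180.9 − 42800) = 42800 × 409090.9 / 366380.9 ≈ 47789.3 mm.
Depth of field = Df − Dn = 47789.3 − 38754.0 ≈ 9035.3 mm ≈ 9.04 m.

9.04 m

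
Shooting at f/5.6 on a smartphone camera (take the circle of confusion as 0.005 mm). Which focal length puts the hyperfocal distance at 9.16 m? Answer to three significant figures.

From H = f²/(N·c) + f, with f ≪ H: f ≈ √(H·N·c) = √(9160 × 5.6 × 0.005) = √256.48 ≈ 16.01 mm.
The +f correction barely moves this — solving exactly, f² + N·c·f − N·c·H = 0 ⇒ f = (−N·c + √((N·c)² + 4·N·c·H))/2 = (−0.028 + √1025.9)/2 ≈ 16.001 mm, so f ≈ 16.0 mm.

16.0 mm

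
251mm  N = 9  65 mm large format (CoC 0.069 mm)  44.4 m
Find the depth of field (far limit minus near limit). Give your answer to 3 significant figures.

Hyperfocal distance H = f²/(N·c) + f = 251²/(9 × 0.069) + 251 = 63001/0.621 + 251 ≈ 101701.9 mm ≈ 101.7 m.
Near limit Dn = s·(H − f)/(H + s − 2f) = 44400 × (101701.9 − 251) / (101701.9 + 44400 − 2 × 251) = 44400 × 101450.9 / 145599.9 ≈ 30937 mm.
Far limit Df = s·(H − f)/(H − s) = 44400 × (101701.9 − 251) / (101701.9 − 44400) = 44400 × 101450.9 / 57301.9 ≈ 78609 mm.
Depth of field = Df − Dn = 78609 − 30937 ≈ 47672 mm ≈ 47.7 m.

47.7 m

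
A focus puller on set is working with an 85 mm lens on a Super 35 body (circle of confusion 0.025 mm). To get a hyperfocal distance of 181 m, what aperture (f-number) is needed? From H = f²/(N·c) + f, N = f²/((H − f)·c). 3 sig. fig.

Rearrange H = f²/(N·c) + f for N: N = f² / ((H − f)·c).
N = 85² / ((181000 − 85) × 0.025) = 7225 / 4523 ≈ 1.60.

f/1.60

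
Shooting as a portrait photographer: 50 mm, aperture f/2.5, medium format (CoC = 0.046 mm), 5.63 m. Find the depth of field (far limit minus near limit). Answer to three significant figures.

Hyperfocal distance H = f²/(N·c) + f = 50²/(2.5 × 0.046) + 50 = 2500/0.115 + 50 ≈ 21789.1 mm ≈ 21.79 m.
Near limit Dn = s·(H − f)/(H + s − 2f) = 5630 × (21789.1 − 50) / (21789.1 + 5630 − 2 × 50) = 5630 × 21739.1 / 27319.1 ≈ 4480.1 mm.
Far limit Df = s·(H − f)/(H − s) = 5630 × (21789.1 − 50) / (21789.1 − 5630) = 5630 × 21739.1 / 16159.1 ≈ 7574.1 mm.
Depth of field = Df − Dn = 7574.1 − 4480.1 ≈ 3094.0 mm ≈ 3.09 m.

3.09 m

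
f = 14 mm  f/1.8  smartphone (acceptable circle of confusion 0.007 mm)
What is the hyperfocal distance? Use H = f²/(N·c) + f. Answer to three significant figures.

15.6 m

Hyperfocal distance H = f²/(N·c) + f = 14²/(1.8 × 0.007) + 14 = 196/0.0126 + 14 ≈ 15569.6 mm ≈ 15.6 m.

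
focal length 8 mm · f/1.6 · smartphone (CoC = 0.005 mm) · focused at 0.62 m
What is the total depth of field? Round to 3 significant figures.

95.4 mm

Hyperfocal distance H = f²/(N·c) + f = 8²/(1.6 × 0.005) + 8 = 64/0.008 + 8 ≈ 8008.0 mm ≈ 8.008 m.
Near limit Dn = s·(H − f)/(H + s − 2f) = 620 × (8008.0 − 8) / (8008.0 + 620 − 2 × 8) = 620 × 8000.0 / 8612.0 ≈ 575.941 mm.
Far limit Df = s·(H − f)/(H − s) = 620 × (8008.0 − 8) / (8008.0 − 620) = 620 × 8000.0 / 7388.0 ≈ 671.359 mm.
Depth of field = Df − Dn = 671.359 − 575.941 ≈ 95.418 mm.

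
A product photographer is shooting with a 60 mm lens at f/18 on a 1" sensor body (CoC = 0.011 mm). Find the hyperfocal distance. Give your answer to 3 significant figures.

18.2 m

Hyperfocal distance H = f²/(N·c) + f = 60²/(18 × 0.011) + 60 = 3600/0.198 + 60 ≈ 18241.8 mm ≈ 18.2 m.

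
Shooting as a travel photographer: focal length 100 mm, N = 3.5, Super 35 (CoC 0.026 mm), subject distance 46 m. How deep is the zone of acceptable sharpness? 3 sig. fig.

46.5 m

Hyperfocal distance H = f²/(N·c) + f = 100²/(3.5 × 0.026) + 100 = 10000/0.091 + 100 ≈ 109990.1 mm ≈ 110.0 m.
Near limit Dn = s·(H − f)/(H + s − 2f) = 46000 × (109990.1 − 100) / (109990.1 + 46000 − 2 × 100) = 46000 × 109890.1 / 155790.1 ≈ 32447 mm.
Far limit Df = s·(H − f)/(H − s) = 46000 × (109990.1 − 100) / (109990.1 − 46000) = 46000 × 109890.1 / 63990.1 ≈ 78996 mm.
Depth of field = Df − Dn = 78996 − 32447 ≈ 46549 mm ≈ 46.5 m.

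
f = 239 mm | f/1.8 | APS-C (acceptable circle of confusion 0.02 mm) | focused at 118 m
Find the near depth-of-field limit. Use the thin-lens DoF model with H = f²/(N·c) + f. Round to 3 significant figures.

110 m

Hyperfocal distance H = f²/(N·c) + f = 239²/(1.8 × 0.02) + 239 = 57121/0.036 + 239 ≈ 1586933.4 mm ≈ 1587 m.
Near limit Dn = s·(H − f)/(H + s − 2f) = 118000 × (1586933.4 − 239) / (1586933.4 + 118000 − 2 × 239) = 118000 × 1586694.4 / 1704455.4 ≈ 109847 mm ≈ 110 m.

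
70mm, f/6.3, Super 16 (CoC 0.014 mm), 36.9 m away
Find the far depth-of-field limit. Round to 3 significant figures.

109 m

Hyperfocal distance H = f²/(N·c) + f = 70²/(6.3 × 0.014) + 70 = 4900/0.0882 + 70 ≈ 55625.6 mm ≈ 55.63 m.
Far limit Df = s·(H − f)/(H − s) = 36900 × (55625.6 − 70) / (55625.6 − 36900) = 36900 × 55555.6 / 18725.6 ≈ 109476 mm ≈ 109 m.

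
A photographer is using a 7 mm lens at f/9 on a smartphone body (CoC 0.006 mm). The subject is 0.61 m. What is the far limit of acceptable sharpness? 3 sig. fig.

Hyperfocal distance H = f²/(N·c) + f = 7²/(9 × 0.006) + 7 = 49/0.054 + 7 ≈ 914.4 mm ≈ 0.914 m.
Far limit Df = s·(H − f)/(H − s) = 610 × (914.4 − 7) / (914.4 − 610) = 610 × 907.4 / 304.4 ≈ 1818.3 mm ≈ 1.82 m.

1.82 m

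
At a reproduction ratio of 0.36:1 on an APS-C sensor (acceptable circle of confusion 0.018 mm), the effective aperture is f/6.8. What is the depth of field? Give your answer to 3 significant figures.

1.89 mm

At magnification m, DoF ≈ 2·N_eff·c/m² = 2 × 6.8 × 0.018 / 0.36² = 0.2448 / 0.1296 ≈ 1.89 mm.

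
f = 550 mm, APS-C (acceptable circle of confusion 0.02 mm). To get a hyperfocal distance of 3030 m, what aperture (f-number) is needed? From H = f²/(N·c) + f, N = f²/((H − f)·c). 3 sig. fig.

f/4.99

Rearrange H = f²/(N·c) + f for N: N = f² / ((H − f)·c).
N = 550² / ((3030000 − 550) × 0.02) = 302500 / 60589 ≈ 4.99.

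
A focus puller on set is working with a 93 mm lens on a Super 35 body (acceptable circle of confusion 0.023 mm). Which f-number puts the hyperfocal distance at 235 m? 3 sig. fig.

Rearrange H = f²/(N·c) + f for N: N = f² / ((H − f)·c).
N = 93² / ((235000 − 93) × 0.023) = 8649 / 5403 ≈ 1.60.

f/1.60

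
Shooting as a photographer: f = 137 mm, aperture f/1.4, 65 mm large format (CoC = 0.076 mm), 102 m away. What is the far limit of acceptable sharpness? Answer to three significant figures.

Hyperfocal distance H = f²/(N·c) + f = 137²/(1.4 × 0.076) + 137 = 18769/0.1064 + 137 ≈ 176537.4 mm ≈ 176.5 m.
Far limit Df = s·(H − f)/(H − s) = 102000 × (176537.4 − 137) / (176537.4 − 102000) = 102000 × 176400.4 / 74537.4 ≈ 241394 mm ≈ 241 m.

241 m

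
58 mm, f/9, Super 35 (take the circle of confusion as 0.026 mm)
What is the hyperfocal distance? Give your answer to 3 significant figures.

14.4 m

Hyperfocal distance H = f²/(N·c) + f = 58²/(9 × 0.026) + 58 = 3364/0.234 + 58 ≈ 14434.1 mm ≈ 14.4 m.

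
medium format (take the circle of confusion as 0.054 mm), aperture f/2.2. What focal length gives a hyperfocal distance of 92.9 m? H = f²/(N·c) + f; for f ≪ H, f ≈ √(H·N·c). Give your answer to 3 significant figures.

105 mm

From H = f²/(N·c) + f, with f ≪ H: f ≈ √(H·N·c) = √(92900 × 2.2 × 0.054) = √11037 ≈ 105.1 mm.
The +f correction barely moves this — solving exactly, f² + N·c·f − N·c·H = 0 ⇒ f = (−N·c + √((N·c)² + 4·N·c·H))/2 = (−0.1188 + √44146)/2 ≈ 105.00 mm, so f ≈ 105 mm.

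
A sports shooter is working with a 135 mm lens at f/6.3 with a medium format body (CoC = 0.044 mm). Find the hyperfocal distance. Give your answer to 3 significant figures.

Hyperfocal distance H = f²/(N·c) + f = 135²/(6.3 × 0.044) + 135 = 18225/0.2772 + 135 ≈ 65881.8 mm ≈ 65.9 m.

65.9 m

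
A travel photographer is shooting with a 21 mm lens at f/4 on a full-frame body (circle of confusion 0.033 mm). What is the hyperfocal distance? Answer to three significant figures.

Hyperfocal distance H = f²/(N·c) + f = 21²/(4 × 0.033) + 21 = 441/0.132 + 21 ≈ 3361.9 mm ≈ 3.36 m.

3.36 m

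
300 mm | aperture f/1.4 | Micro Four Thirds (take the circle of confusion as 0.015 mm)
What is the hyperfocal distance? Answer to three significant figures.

Hyperfocal distance H = f²/(N·c) + f = 300²/(1.4 × 0.015) + 300 = 90000/0.021 + 300 ≈ 4286014.3 mm ≈ 4290 m.

4290 m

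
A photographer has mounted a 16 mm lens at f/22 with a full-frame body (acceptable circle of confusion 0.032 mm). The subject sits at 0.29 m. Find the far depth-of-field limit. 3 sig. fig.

1.18 m

Hyperfocal distance H = f²/(N·c) + f = 16²/(22 × 0.032) + 16 = 256/0.704 + 16 ≈ 379.6 mm ≈ 0.380 m.
Far limit Df = s·(H − f)/(H − s) = 290 × (379.6 − 16) / (379.6 − 290) = 290 × 363.6 / 89.6 ≈ 1176.5 mm ≈ 1.18 m.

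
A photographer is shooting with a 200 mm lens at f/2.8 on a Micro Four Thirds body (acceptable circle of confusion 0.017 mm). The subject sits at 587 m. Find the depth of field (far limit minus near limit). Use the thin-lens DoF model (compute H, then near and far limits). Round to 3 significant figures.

1600 m

Hyperfocal distance H = f²/(N·c) + f = 200²/(2.8 × 0.017) + 200 = 40000/0.0476 + 200 ≈ 840536.1 mm ≈ 840.5 m.
Near limit Dn = s·(H − f)/(H + s − 2f) = 587000 × (840536.1 − 200) / (840536.1 + 587000 − 2 × 200) = 587000 × 840336.1 / 1427136.1 ≈ 345641 mm.
Far limit Df = s·(H − f)/(H − s) = 587000 × (840536.1 − 200) / (840536.1 − 587000) = 587000 × 840336.1 / 253536.1 ≈ 1945590 mm.
Depth of field = Df − Dn = 1945590 − 345641 ≈ 1599949 mm ≈ 1600 m.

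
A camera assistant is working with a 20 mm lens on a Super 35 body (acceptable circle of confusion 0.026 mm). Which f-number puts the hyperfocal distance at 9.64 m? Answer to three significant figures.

Rearrange H = f²/(N·c) + f for N: N = f² / ((H − f)·c).
N = 20² / ((9640 − 20) × 0.026) = 400 / 250.1 ≈ 1.60.

f/1.60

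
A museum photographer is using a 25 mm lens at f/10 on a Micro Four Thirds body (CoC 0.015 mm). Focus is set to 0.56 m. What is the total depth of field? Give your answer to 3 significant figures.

Hyperfocal distance H = f²/(N·c) + f = 25²/(10 × 0.015) + 25 = 625/0.15 + 25 ≈ 4191.7 mm ≈ 4.192 m.
Near limit Dn = s·(H − f)/(H + s − 2f) = 560 × (4191.7 − 25) / (4191.7 + 560 − 2 × 25) = 560 × 4166.7 / 4701.7 ≈ 496.28 mm.
Far limit Df = s·(H − f)/(H − s) = 560 × (4191.7 − 25) / (4191.7 − 560) = 560 × 4166.7 / 3631.7 ≈ 642.50 mm.
Depth of field = Df − Dn = 642.50 − 496.28 ≈ 146.22 mm.

146 mm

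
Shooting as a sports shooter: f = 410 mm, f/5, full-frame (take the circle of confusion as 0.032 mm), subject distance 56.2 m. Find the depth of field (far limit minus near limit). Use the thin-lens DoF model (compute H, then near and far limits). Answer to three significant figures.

5.99 m

Hyperfocal distance H = f²/(N·c) + f = 410²/(5 × 0.032) + 410 = 168100/0.16 + 410 ≈ 1051035.0 mm ≈ 1051 m.
Near limit Dn = s·(H − f)/(H + s − 2f) = 56200 × (1051035.0 − 410) / (1051035.0 + 56200 − 2 × 410) = 56200 × 1050625.0 / 1106415.0 ≈ 53366.2 mm.
Far limit Df = s·(H − f)/(H − s) = 56200 × (1051035.0 − 410) / (1051035.0 − 56200) = 56200 × 1050625.0 / 994835.0 ≈ 59351.7 mm.
Depth of field = Df − Dn = 59351.7 − 53366.2 ≈ 5985.5 mm ≈ 5.99 m.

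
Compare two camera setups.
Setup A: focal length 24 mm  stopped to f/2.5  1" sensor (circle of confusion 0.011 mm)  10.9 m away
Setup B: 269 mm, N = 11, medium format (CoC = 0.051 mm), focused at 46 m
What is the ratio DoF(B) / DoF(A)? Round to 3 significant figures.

Setup A: H = 24²/(2.5×0.011) + 24 ≈ 20969.5 mm; DoF = Df − Dn = 22673 − 7175 ≈ 15498 mm.
Setup B: H = 269²/(11×0.051) + 269 ≈ 129254.7 mm; DoF = Df − Dn = 71267 − 33960 ≈ 37307 mm.
Ratio = 37307 / 15498 ≈ 2.41.

2.41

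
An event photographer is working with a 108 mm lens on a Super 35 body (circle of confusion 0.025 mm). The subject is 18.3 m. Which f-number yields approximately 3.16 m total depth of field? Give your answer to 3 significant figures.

f/2.20

Write h = H − f = f²/(N·c). The thin-lens limits are Dn = s·h/(h + (s−f)) and Df = s·h/(h − (s−f)), so DoF = Df − Dn = 2·s·(s−f)·h / (h² − (s−f)²).
That is a quadratic in h: DoF·h² − 2·s·(s−f)·h − DoF·(s−f)² = 0 ⇒ h = (s−f)·(s + √(s² + DoF²)) / DoF = 18192 × (18300 + √(18300² + 3160²)) / 3160 = 18192 × (18300 + 18570.8) / 3160 ≈ 212264 mm.
Then N = f²/(c·h) = 108² / (0.025 × 212264) = 11664 / 5306.6 ≈ 2.20.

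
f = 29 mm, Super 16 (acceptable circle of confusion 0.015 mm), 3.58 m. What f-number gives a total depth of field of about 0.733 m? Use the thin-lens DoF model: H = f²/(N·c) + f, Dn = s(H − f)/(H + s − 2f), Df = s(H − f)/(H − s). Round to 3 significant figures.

Write h = H − f = f²/(N·c). The thin-lens limits are Dn = s·h/(h + (s−f)) and Df = s·h/(h − (s−f)), so DoF = Df − Dn = 2·s·(s−f)·h / (h² − (s−f)²).
That is a quadratic in h: DoF·h² − 2·s·(s−f)·h − DoF·(s−f)² = 0 ⇒ h = (s−f)·(s + √(s² + DoF²)) / DoF = 3551 × (3580 + √(3580² + 733²)) / 733 = 3551 × (3580 + 3654.27) / 733 ≈ 35046 mm.
Then N = f²/(c·h) = 29² / (0.015 × 35046) = 841 / 525.69 ≈ 1.60.

f/1.60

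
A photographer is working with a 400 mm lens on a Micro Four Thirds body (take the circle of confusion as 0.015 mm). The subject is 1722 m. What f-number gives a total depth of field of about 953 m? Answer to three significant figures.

Write h = H − f = f²/(N·c). The thin-lens limits are Dn = s·h/(h + (s−f)) and Df = s·h/(h − (s−f)), so DoF = Df − Dn = 2·s·(s−f)·h / (h² − (s−f)²).
That is a quadratic in h: DoF·h² − 2·s·(s−f)·h − DoF·(s−f)² = 0 ⇒ h = (s−f)·(s + √(s² + DoF²)) / DoF = 1721600 × (1722000 + √(1722000² + 953000²)) / 953000 = 1721600 × (1722000 + 1968119) / 953000 ≈ 6666222 mm.
Then N = f²/(c·h) = 400² / (0.015 × 6666222) = 160000 / 99993 ≈ 1.60.

f/1.60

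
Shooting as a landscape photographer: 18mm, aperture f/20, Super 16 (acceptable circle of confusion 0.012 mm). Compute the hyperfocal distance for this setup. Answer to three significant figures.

1.37 m

Hyperfocal distance H = f²/(N·c) + f = 18²/(20 × 0.012) + 18 = 324/0.24 + 18 ≈ 1368.0 mm ≈ 1.37 m.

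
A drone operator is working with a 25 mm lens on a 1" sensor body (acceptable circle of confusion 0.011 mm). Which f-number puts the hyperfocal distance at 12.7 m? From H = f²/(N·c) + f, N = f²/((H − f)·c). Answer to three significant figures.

f/4.48

Rearrange H = f²/(N·c) + f for N: N = f² / ((H − f)·c).
N = 25² / ((12700 − 25) × 0.011) = 625 / 139.4 ≈ 4.48.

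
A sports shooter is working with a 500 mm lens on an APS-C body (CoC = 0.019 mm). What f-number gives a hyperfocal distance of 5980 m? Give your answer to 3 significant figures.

Rearrange H = f²/(N·c) + f for N: N = f² / ((H − f)·c).
N = 500² / ((5980000 − 500) × 0.019) = 250000 / 113610 ≈ 2.20.

f/2.20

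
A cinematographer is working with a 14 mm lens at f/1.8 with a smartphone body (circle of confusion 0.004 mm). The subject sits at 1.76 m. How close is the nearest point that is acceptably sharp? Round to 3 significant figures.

1.65 m

Hyperfocal distance H = f²/(N·c) + f = 14²/(1.8 × 0.004) + 14 = 196/0.0072 + 14 ≈ 27236.2 mm ≈ 27.24 m.
Near limit Dn = s·(H − f)/(H + s − 2f) = 1760 × (27236.2 − 14) / (27236.2 + 1760 − 2 × 14) = 1760 × 27222.2 / 28968.2 ≈ 1653.9 mm ≈ 1.65 m.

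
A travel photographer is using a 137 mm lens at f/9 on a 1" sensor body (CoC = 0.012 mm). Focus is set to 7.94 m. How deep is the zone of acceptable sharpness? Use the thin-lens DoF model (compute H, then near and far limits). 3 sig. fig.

Hyperfocal distance H = f²/(N·c) + f = 137²/(9 × 0.012) + 137 = 18769/0.108 + 137 ≈ 173924.0 mm ≈ 173.9 m.
Near limit Dn = s·(H − f)/(H + s − 2f) = 7940 × (173924.0 − 137) / (173924.0 + 7940 − 2 × 137) = 7940 × 173787.0 / 181590.0 ≈ 7598.81 mm.
Far limit Df = s·(H − f)/(H − s) = 7940 × (173924.0 − 137) / (173924.0 − 7940) = 7940 × 173787.0 / 165984.0 ≈ 8313.26 mm.
Depth of field = Df − Dn = 8313.26 − 7598.81 ≈ 714.45 mm ≈ 0.714 m.

0.714 m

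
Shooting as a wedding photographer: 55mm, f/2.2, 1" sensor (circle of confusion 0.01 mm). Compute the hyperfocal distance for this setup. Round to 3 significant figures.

Hyperfocal distance H = f²/(N·c) + f = 55²/(2.2 × 0.01) + 55 = 3025/0.022 + 55 ≈ 137555.0 mm ≈ 138 m.

138 m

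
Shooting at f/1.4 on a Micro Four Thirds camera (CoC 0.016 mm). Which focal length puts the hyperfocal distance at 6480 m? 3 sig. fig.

381 mm

From H = f²/(N·c) + f, with f ≪ H: f ≈ √(H·N·c) = √(6480000 × 1.4 × 0.016) = √145152 ≈ 381.0 mm.
The +f correction barely moves this — solving exactly, f² + N·c·f − N·c·H = 0 ⇒ f = (−N·c + √((N·c)² + 4·N·c·H))/2 = (−0.0224 + √580608)/2 ≈ 380.98 mm, so f ≈ 381 mm.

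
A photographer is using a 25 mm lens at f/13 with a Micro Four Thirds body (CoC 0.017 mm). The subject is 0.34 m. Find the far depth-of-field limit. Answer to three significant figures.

Hyperfocal distance H = f²/(N·c) + f = 25²/(13 × 0.017) + 25 = 625/0.221 + 25 ≈ 2853.1 mm ≈ 2.853 m.
Far limit Df = s·(H − f)/(H − s) = 340 × (2853.1 − 25) / (2853.1 − 340) = 340 × 2828.1 / 2513.1 ≈ 382.62 mm.

383 mm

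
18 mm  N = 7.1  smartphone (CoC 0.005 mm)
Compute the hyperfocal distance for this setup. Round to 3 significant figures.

Hyperfocal distance H = f²/(N·c) + f = 18²/(7.1 × 0.005) + 18 = 324/0.0355 + 18 ≈ 9144.8 mm ≈ 9.14 m.

9.14 m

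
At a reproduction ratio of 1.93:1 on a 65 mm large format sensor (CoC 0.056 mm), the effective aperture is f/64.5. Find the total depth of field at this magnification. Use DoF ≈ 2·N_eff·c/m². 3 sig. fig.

1.94 mm

At magnification m, DoF ≈ 2·N_eff·c/m² = 2 × 64.5 × 0.056 / 1.93² = 7.224 / 3.725 ≈ 1.94 mm.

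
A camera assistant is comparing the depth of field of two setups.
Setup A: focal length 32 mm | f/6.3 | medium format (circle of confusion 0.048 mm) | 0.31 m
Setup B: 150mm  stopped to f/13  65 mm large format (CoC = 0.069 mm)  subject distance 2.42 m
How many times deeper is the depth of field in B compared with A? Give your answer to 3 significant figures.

Setup A: H = 32²/(6.3×0.048) + 32 ≈ 3418.2 mm; DoF = Df − Dn = 337.726 − 286.481 ≈ 51.245 mm.
Setup B: H = 150²/(13×0.069) + 150 ≈ 25233.6 mm; DoF = Df − Dn = 2660.79 − 2219.17 ≈ 441.62 mm.
Ratio = 441.62 / 51.245 ≈ 8.62.

8.62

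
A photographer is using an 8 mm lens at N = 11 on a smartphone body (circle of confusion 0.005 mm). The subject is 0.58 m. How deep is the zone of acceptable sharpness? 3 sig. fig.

Hyperfocal distance H = f²/(N·c) + f = 8²/(11 × 0.005) + 8 = 64/0.055 + 8 ≈ 1171.6 mm ≈ 1.172 m.
Near limit Dn = s·(H − f)/(H + s − 2f) = 580 × (1171.6 − 8) / (1171.6 + 580 − 2 × 8) = 580 × 1163.6 / 1735.6 ≈ 388.85 mm.
Far limit Df = s·(H − f)/(H − s) = 580 × (1171.6 − 8) / (1171.6 − 580) = 580 × 1163.6 / 591.6 ≈ 1140.75 mm.
Depth of field = Df − Dn = 1140.75 − 388.85 ≈ 751.90 mm ≈ 0.752 m.

0.752 m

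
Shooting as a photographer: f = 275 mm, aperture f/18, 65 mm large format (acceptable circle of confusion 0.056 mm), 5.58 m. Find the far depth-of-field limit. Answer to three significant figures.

6.00 m

Hyperfocal distance H = f²/(N·c) + f = 275²/(18 × 0.056) + 275 = 75625/1.008 + 275 ≈ 75299.8 mm ≈ 75.30 m.
Far limit Df = s·(H − f)/(H − s) = 5580 × (75299.8 − 275) / (75299.8 − 5580) = 5580 × 75024.8 / 69719.8 ≈ 6004.6 mm ≈ 6.00 m.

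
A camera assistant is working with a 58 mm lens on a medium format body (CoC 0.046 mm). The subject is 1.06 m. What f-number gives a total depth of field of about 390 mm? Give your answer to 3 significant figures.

Write h = H − f = f²/(N·c). The thin-lens limits are Dn = s·h/(h + (s−f)) and Df = s·h/(h − (s−f)), so DoF = Df − Dn = 2·s·(s−f)·h / (h² − (s−f)²).
That is a quadratic in h: DoF·h² − 2·s·(s−f)·h − DoF·(s−f)² = 0 ⇒ h = (s−f)·(s + √(s² + DoF²)) / DoF = 1002 × (1060 + √(1060² + 390²)) / 390 = 1002 × (1060 + 1129.47) / 390 ≈ 5625.3 mm.
Then N = f²/(c·h) = 58² / (0.046 × 5625.3) = 3364 / 258.76 ≈ 13.

f/13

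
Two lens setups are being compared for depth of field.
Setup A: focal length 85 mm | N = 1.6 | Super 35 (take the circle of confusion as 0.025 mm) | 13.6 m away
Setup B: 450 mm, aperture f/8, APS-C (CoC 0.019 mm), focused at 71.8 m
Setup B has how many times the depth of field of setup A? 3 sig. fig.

Setup A: H = 85²/(1.6×0.025) + 85 ≈ 180710.0 mm; DoF = Df − Dn = 14699.9 − 12653.2 ≈ 2046.7 mm.
Setup B: H = 450²/(8×0.019) + 450 ≈ 1332686.8 mm; DoF = Df − Dn = 75863.0 − 68150.1 ≈ 7712.9 mm.
Ratio = 7712.9 / 2046.7 ≈ 3.77.

3.77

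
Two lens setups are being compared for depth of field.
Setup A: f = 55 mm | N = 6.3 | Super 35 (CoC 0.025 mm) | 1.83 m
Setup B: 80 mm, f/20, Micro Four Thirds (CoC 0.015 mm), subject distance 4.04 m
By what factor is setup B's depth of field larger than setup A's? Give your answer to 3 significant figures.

Setup A: H = 55²/(6.3×0.025) + 55 ≈ 19261.3 mm; DoF = Df − Dn = 2016.35 − 1675.18 ≈ 341.17 mm.
Setup B: H = 80²/(20×0.015) + 80 ≈ 21413.3 mm; DoF = Df − Dn = 4960.9 − 3407.5 ≈ 1553.4 mm.
Ratio = 1553.4 / 341.17 ≈ 4.55.

4.55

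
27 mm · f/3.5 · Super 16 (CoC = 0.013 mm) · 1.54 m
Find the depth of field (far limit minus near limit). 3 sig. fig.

Hyperfocal distance H = f²/(N·c) + f = 27²/(3.5 × 0.013) + 27 = 729/0.0455 + 27 ≈ 16049.0 mm ≈ 16.05 m.
Near limit Dn = s·(H − f)/(H + s − 2f) = 1540 × (16049.0 − 27) / (16049.0 + 1540 − 2 × 27) = 1540 × 16022.0 / 17535.0 ≈ 1407.12 mm.
Far limit Df = s·(H − f)/(H − s) = 1540 × (16049.0 − 27) / (16049.0 − 1540) = 1540 × 16022.0 / 14509.0 ≈ 1700.59 mm.
Depth of field = Df − Dn = 1700.59 − 1407.12 ≈ 293.47 mm.

293 mm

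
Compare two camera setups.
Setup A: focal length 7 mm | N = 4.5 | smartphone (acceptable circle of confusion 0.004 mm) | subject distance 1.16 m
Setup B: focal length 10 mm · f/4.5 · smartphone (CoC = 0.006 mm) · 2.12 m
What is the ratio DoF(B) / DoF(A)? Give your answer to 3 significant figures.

Setup A: H = 7²/(4.5×0.004) + 7 ≈ 2729.2 mm; DoF = Df − Dn = 2012.3 − 814.9 ≈ 1197.4 mm.
Setup B: H = 10²/(4.5×0.006) + 10 ≈ 3713.7 mm; DoF = Df − Dn = 4926.8 − 1350.6 ≈ 3576.2 mm.
Ratio = 3576.2 / 1197.4 ≈ 2.99.

2.99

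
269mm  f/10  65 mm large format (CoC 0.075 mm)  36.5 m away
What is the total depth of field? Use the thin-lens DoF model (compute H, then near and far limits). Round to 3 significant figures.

Hyperfocal distance H = f²/(N·c) + f = 269²/(10 × 0.075) + 269 = 72361/0.75 + 269 ≈ 96750.3 mm ≈ 96.75 m.
Near limit Dn = s·(H − f)/(H + s − 2f) = 36500 × (96750.3 − 269) / (96750.3 + 36500 − 2 × 269) = 36500 × 96481.3 / 132712.3 ≈ 26535 mm.
Far limit Df = s·(H − f)/(H − s) = 36500 × (96750.3 − 269) / (96750.3 − 36500) = 36500 × 96481.3 / 60250.3 ≈ 58449 mm.
Depth of field = Df − Dn = 58449 − 26535 ≈ 31914 mm ≈ 31.9 m.

31.9 m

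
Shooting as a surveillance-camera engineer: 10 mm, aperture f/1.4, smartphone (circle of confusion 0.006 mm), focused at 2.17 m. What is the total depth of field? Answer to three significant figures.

Hyperfocal distance H = f²/(N·c) + f = 10²/(1.4 × 0.006) + 10 = 100/0.0084 + 10 ≈ 11914.8 mm ≈ 11.91 m.
Near limit Dn = s·(H − f)/(H + s − 2f) = 2170 × (11914.8 − 10) / (11914.8 + 2170 − 2 × 10) = 2170 × 11904.8 / 14064.8 ≈ 1836.74 mm.
Far limit Df = s·(H − f)/(H − s) = 2170 × (11914.8 − 10) / (11914.8 − 2170) = 2170 × 11904.8 / 9744.8 ≈ 2651.00 mm.
Depth of field = Df − Dn = 2651.00 − 1836.74 ≈ 814.26 mm ≈ 0.814 m.

0.814 m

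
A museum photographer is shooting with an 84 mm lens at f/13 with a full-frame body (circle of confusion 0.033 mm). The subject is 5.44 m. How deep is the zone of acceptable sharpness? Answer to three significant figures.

3.96 m

Hyperfocal distance H = f²/(N·c) + f = 84²/(13 × 0.033) + 84 = 7056/0.429 + 84 ≈ 16531.6 mm ≈ 16.53 m.
Near limit Dn = s·(H − f)/(H + s − 2f) = 5440 × (16531.6 − 84) / (16531.6 + 5440 − 2 × 84) = 5440 × 16447.6 / 21803.6 ≈ 4103.7 mm.
Far limit Df = s·(H − f)/(H − s) = 5440 × (16531.6 − 84) / (16531.6 − 5440) = 5440 × 16447.6 / 11091.6 ≈ 8066.9 mm.
Depth of field = Df − Dn = 8066.9 − 4103.7 ≈ 3963.2 mm ≈ 3.96 m.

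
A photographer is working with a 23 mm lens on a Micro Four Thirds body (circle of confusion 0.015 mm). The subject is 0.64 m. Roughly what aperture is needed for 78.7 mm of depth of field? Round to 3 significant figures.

f/3.50

Write h = H − f = f²/(N·c). The thin-lens limits are Dn = s·h/(h + (s−f)) and Df = s·h/(h − (s−f)), so DoF = Df − Dn = 2·s·(s−f)·h / (h² − (s−f)²).
That is a quadratic in h: DoF·h² − 2·s·(s−f)·h − DoF·(s−f)² = 0 ⇒ h = (s−f)·(s + √(s² + DoF²)) / DoF = 617 × (640 + √(640² + 78.7²)) / 78.7 = 617 × (640 + 644.821) / 78.7 ≈ 10073 mm.
Then N = f²/(c·h) = 23² / (0.015 × 10073) = 529 / 151.09 ≈ 3.50.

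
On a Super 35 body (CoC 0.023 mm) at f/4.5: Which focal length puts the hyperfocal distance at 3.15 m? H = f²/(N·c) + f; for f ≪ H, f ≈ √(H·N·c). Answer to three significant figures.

From H = f²/(N·c) + f, with f ≪ H: f ≈ √(H·N·c) = √(3150 × 4.5 × 0.023) = √326.02 ≈ 18.06 mm.
Exact: f² + N·c·f − N·c·H = 0 ⇒ f = (−N·c + √((N·c)² + 4·N·c·H))/2 = (−0.1035 + √1304.1)/2 ≈ 18.004 mm ≈ 18.0 mm.

18.0 mm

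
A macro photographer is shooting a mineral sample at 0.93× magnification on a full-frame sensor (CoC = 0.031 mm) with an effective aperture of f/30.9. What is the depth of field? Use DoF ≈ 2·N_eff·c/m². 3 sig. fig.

At magnification m, DoF ≈ 2·N_eff·c/m² = 2 × 30.9 × 0.031 / 0.93² = 1.916 / 0.8649 ≈ 2.22 mm.

2.22 mm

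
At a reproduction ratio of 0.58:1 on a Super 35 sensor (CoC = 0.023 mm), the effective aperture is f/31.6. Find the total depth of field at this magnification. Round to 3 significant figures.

4.32 mm

At magnification m, DoF ≈ 2·N_eff·c/m² = 2 × 31.6 × 0.023 / 0.58² = 1.454 / 0.3364 ≈ 4.32 mm.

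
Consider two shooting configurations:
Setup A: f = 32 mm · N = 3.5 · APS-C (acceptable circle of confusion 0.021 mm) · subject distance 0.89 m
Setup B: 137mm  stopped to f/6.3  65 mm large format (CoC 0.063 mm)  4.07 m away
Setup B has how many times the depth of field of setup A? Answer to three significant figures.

Setup A: H = 32²/(3.5×0.021) + 32 ≈ 13964.0 mm; DoF = Df − Dn = 948.41 − 838.37 ≈ 110.04 mm.
Setup B: H = 137²/(6.3×0.063) + 137 ≈ 47426.0 mm; DoF = Df − Dn = 4439.21 − 3757.49 ≈ 681.72 mm.
Ratio = 681.72 / 110.04 ≈ 6.20.

6.20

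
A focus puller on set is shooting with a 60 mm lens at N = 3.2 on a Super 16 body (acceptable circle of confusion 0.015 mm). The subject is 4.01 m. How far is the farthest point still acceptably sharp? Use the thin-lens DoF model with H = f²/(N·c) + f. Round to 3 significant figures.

4.23 m

Hyperfocal distance H = f²/(N·c) + f = 60²/(3.2 × 0.015) + 60 = 3600/0.048 + 60 ≈ 75060.0 mm ≈ 75.06 m.
Far limit Df = s·(H − f)/(H − s) = 4010 × (75060.0 − 60) / (75060.0 − 4010) = 4010 × 75000.0 / 71050.0 ≈ 4232.9 mm ≈ 4.23 m.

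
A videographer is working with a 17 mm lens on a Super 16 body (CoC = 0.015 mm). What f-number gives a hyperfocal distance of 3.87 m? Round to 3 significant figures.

Rearrange H = f²/(N·c) + f for N: N = f² / ((H − f)·c).
N = 17² / ((3870 − 17) × 0.015) = 289 / 57.79 ≈ 5.

f/5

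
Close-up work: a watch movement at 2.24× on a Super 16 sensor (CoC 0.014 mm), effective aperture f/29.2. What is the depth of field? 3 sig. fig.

At magnification m, DoF ≈ 2·N_eff·c/m² = 2 × 29.2 × 0.014 / 2.24² = 0.8176 / 5.018 ≈ 0.163 mm.

0.163 mm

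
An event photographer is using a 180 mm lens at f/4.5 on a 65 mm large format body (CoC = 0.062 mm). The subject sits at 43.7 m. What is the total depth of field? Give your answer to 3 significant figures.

Hyperfocal distance H = f²/(N·c) + f = 180²/(4.5 × 0.062) + 180 = 32400/0.279 + 180 ≈ 116309.0 mm ≈ 116.3 m.
Near limit Dn = s·(H − f)/(H + s − 2f) = 43700 × (116309.0 − 180) / (116309.0 + 43700 − 2 × 180) = 43700 × 116129.0 / 159649.0 ≈ 31787 mm.
Far limit Df = s·(H − f)/(H − s) = 43700 × (116309.0 − 180) / (116309.0 − 43700) = 43700 × 116129.0 / 72609.0 ≈ 69893 mm.
Depth of field = Df − Dn = 69893 − 31787 ≈ 38106 mm ≈ 38.1 m.

38.1 m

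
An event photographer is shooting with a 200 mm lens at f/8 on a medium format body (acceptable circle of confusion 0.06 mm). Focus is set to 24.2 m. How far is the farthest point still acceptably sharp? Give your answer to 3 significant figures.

Hyperfocal distance H = f²/(N·c) + f = 200²/(8 × 0.06) + 200 = 40000/0.48 + 200 ≈ 83533.3 mm ≈ 83.53 m.
Far limit Df = s·(H − f)/(H − s) = 24200 × (83533.3 − 200) / (83533.3 − 24200) = 24200 × 83333.3 / 59333.3 ≈ 33989 mm ≈ 34.0 m.

34.0 m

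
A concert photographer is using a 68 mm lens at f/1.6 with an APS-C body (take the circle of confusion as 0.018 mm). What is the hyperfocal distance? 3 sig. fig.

161 m

Hyperfocal distance H = f²/(N·c) + f = 68²/(1.6 × 0.018) + 68 = 4624/0.0288 + 68 ≈ 160623.6 mm ≈ 161 m.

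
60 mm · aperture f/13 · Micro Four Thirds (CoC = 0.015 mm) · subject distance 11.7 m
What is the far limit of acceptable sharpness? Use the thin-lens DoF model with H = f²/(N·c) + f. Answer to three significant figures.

Hyperfocal distance H = f²/(N·c) + f = 60²/(13 × 0.015) + 60 = 3600/0.195 + 60 ≈ 18521.5 mm ≈ 18.52 m.
Far limit Df = s·(H − f)/(H − s) = 11700 × (18521.5 − 60) / (18521.5 − 11700) = 11700 × 18461.5 / 6821.5 ≈ 31664 mm ≈ 31.7 m.

31.7 m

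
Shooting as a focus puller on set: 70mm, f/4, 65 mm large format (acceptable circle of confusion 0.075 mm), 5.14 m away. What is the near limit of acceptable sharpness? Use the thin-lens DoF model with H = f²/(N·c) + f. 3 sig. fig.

Hyperfocal distance H = f²/(N·c) + f = 70²/(4 × 0.075) + 70 = 4900/0.3 + 70 ≈ 16403.3 mm ≈ 16.40 m.
Near limit Dn = s·(H − f)/(H + s − 2f) = 5140 × (16403.3 − 70) / (16403.3 + 5140 − 2 × 70) = 5140 × 16333.3 / 21403.3 ≈ 3922.4 mm ≈ 3.92 m.

3.92 m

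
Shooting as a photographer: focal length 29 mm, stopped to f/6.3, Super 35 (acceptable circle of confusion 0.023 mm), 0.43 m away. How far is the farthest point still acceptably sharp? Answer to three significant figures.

462 mm

Hyperfocal distance H = f²/(N·c) + f = 29²/(6.3 × 0.023) + 29 = 841/0.1449 + 29 ≈ 5833.0 mm ≈ 5.833 m.
Far limit Df = s·(H − f)/(H − s) = 430 × (5833.0 − 29) / (5833.0 − 430) = 430 × 5804.0 / 5403.0 ≈ 461.91 mm.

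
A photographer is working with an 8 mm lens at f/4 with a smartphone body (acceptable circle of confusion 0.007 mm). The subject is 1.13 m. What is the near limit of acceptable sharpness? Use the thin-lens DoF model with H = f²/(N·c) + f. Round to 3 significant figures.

Hyperfocal distance H = f²/(N·c) + f = 8²/(4 × 0.007) + 8 = 64/0.028 + 8 ≈ 2293.7 mm ≈ 2.294 m.
Near limit Dn = s·(H − f)/(H + s − 2f) = 1130 × (2293.7 − 8) / (2293.7 + 1130 − 2 × 8) = 1130 × 2285.7 / 3407.7 ≈ 757.94 mm ≈ 0.758 m.

0.758 m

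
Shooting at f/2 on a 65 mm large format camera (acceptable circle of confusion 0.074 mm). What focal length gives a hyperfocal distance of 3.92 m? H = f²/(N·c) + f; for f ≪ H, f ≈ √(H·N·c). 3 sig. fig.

24.0 mm

From H = f²/(N·c) + f, with f ≪ H: f ≈ √(H·N·c) = √(3920 × 2 × 0.074) = √580.16 ≈ 24.09 mm.
Exact: f² + N·c·f − N·c·H = 0 ⇒ f = (−N·c + √((N·c)² + 4·N·c·H))/2 = (−0.148 + √2320.7)/2 ≈ 24.013 mm ≈ 24.0 mm.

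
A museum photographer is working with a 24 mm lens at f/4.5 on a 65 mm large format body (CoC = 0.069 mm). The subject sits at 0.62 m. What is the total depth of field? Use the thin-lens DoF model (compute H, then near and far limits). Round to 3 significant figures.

444 mm

Hyperfocal distance H = f²/(N·c) + f = 24²/(4.5 × 0.069) + 24 = 576/0.3105 + 24 ≈ 1879.1 mm ≈ 1.879 m.
Near limit Dn = s·(H − f)/(H + s − 2f) = 620 × (1879.1 − 24) / (1879.1 + 620 − 2 × 24) = 620 × 1855.1 / 2451.1 ≈ 469.24 mm.
Far limit Df = s·(H − f)/(H − s) = 620 × (1879.1 − 24) / (1879.1 − 620) = 620 × 1855.1 / 1259.1 ≈ 913.49 mm.
Depth of field = Df − Dn = 913.49 − 469.24 ≈ 444.25 mm.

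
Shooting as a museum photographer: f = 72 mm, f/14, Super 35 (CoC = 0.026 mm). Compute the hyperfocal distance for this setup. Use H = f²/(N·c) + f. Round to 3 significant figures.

Hyperfocal distance H = f²/(N·c) + f = 72²/(14 × 0.026) + 72 = 5184/0.364 + 72 ≈ 14313.8 mm ≈ 14.3 m.

14.3 m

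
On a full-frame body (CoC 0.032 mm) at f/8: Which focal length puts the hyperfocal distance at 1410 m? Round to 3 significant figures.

601 mm

From H = f²/(N·c) + f, with f ≪ H: f ≈ √(H·N·c) = √(1410000 × 8 × 0.032) = √360960 ≈ 600.8 mm.
The +f correction barely moves this — solving exactly, f² + N·c·f − N·c·H = 0 ⇒ f = (−N·c + √((N·c)² + 4·N·c·H))/2 = (−0.256 + √1443840)/2 ≈ 600.67 mm, so f ≈ 601 mm.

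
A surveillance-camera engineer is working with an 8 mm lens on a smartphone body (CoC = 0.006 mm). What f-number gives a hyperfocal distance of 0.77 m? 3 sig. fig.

Rearrange H = f²/(N·c) + f for N: N = f² / ((H − f)·c).
N = 8² / ((770 − 8) × 0.006) = 64 / 4.572 ≈ 14.

f/14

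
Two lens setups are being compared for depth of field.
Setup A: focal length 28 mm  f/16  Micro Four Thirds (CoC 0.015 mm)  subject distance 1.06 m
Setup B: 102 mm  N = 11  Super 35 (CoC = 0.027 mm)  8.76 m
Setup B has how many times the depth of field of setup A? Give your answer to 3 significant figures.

Setup A: H = 28²/(16×0.015) + 28 ≈ 3294.7 mm; DoF = Df − Dn = 1549.52 − 805.52 ≈ 744.00 mm.
Setup B: H = 102²/(11×0.027) + 102 ≈ 35132.3 mm; DoF = Df − Dn = 11635.9 − 7024.0 ≈ 4611.9 mm.
Ratio = 4611.9 / 744.00 ≈ 6.20.

6.20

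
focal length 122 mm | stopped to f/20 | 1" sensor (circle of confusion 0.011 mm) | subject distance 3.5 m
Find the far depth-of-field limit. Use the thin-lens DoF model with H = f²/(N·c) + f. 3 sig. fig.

3.68 m

Hyperfocal distance H = f²/(N·c) + f = 122²/(20 × 0.011) + 122 = 14884/0.22 + 122 ≈ 67776.5 mm ≈ 67.78 m.
Far limit Df = s·(H − f)/(H − s) = 3500 × (67776.5 − 122) / (67776.5 − 3500) = 3500 × 67654.5 / 64276.5 ≈ 3683.9 mm ≈ 3.68 m.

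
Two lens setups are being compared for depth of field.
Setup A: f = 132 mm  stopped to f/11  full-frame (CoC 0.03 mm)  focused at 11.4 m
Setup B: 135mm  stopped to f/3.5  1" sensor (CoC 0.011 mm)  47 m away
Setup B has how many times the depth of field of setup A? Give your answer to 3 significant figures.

Setup A: H = 132²/(11×0.03) + 132 ≈ 52932.0 mm; DoF = Df − Dn = 14492.9 − 9395.0 ≈ 5097.9 mm.
Setup B: H = 135²/(3.5×0.011) + 135 ≈ 473511.6 mm; DoF = Df − Dn = 52164.3 − 42766.1 ≈ 9398.2 mm.
Ratio = 9398.2 / 5097.9 ≈ 1.84.

1.84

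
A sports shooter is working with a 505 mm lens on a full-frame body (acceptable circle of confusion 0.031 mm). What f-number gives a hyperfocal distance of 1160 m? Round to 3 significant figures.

Rearrange H = f²/(N·c) + f for N: N = f² / ((H − f)·c).
N = 505² / ((1160000 − 505) × 0.031) = 255025 / 35944 ≈ 7.09.

f/7.09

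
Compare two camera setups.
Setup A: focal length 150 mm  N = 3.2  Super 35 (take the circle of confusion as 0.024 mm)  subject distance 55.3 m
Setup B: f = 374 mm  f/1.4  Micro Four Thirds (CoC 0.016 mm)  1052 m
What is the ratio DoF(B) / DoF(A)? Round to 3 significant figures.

16.9

Setup A: H = 150²/(3.2×0.024) + 150 ≈ 293118.8 mm; DoF = Df − Dn = 68124 − 46539 ≈ 21585 mm.
Setup B: H = 374²/(1.4×0.016) + 374 ≈ 6244838.3 mm; DoF = Df − Dn = 1265045 − 900369 ≈ 364676 mm.
Ratio = 364676 / 21585 ≈ 16.9.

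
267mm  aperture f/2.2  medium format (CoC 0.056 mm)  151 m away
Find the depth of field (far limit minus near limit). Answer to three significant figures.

84.4 m

Hyperfocal distance H = f²/(N·c) + f = 267²/(2.2 × 0.056) + 267 = 71289/0.1232 + 267 ≈ 578911.5 mm ≈ 578.9 m.
Near limit Dn = s·(H − f)/(H + s − 2f) = 151000 × (578911.5 − 267) / (578911.5 + 151000 − 2 × 267) = 151000 × 578644.5 / 729377.5 ≈ 119794 mm.
Far limit Df = s·(H − f)/(H − s) = 151000 × (578911.5 − 267) / (578911.5 − 151000) = 151000 × 578644.5 / 427911.5 ≈ 204190 mm.
Depth of field = Df − Dn = 204190 − 119794 ≈ 84396 mm ≈ 84.4 m.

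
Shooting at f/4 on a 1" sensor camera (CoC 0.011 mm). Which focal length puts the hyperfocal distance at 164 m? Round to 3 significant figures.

84.9 mm

From H = f²/(N·c) + f, with f ≪ H: f ≈ √(H·N·c) = √(164000 × 4 × 0.011) = √7216.0 ≈ 84.95 mm.
Exact: f² + N·c·f − N·c·H = 0 ⇒ f = (−N·c + √((N·c)² + 4·N·c·H))/2 = (−0.044 + √28864)/2 ≈ 84.925 mm ≈ 84.9 mm.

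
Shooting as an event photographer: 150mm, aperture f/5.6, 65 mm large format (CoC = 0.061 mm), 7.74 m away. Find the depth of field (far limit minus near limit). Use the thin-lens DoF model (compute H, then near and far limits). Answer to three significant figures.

1.81 m

Hyperfocal distance H = f²/(N·c) + f = 150²/(5.6 × 0.061) + 150 = 22500/0.3416 + 150 ≈ 66016.5 mm ≈ 66.02 m.
Near limit Dn = s·(H − f)/(H + s − 2f) = 7740 × (66016.5 − 150) / (66016.5 + 7740 − 2 × 150) = 7740 × 65866.5 / 73456.5 ≈ 6940.3 mm.
Far limit Df = s·(H − f)/(H − s) = 7740 × (66016.5 − 150) / (66016.5 − 7740) = 7740 × 65866.5 / 58276.5 ≈ 8748.1 mm.
Depth of field = Df − Dn = 8748.1 − 6940.3 ≈ 1807.8 mm ≈ 1.81 m.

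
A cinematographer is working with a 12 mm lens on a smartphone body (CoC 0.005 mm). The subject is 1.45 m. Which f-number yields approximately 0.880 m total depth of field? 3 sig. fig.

Write h = H − f = f²/(N·c). The thin-lens limits are Dn = s·h/(h + (s−f)) and Df = s·h/(h − (s−f)), so DoF = Df − Dn = 2·s·(s−f)·h / (h² − (s−f)²).
That is a quadratic in h: DoF·h² − 2·s·(s−f)·h − DoF·(s−f)² = 0 ⇒ h = (s−f)·(s + √(s² + DoF²)) / DoF = 1438 × (1450 + √(1450² + 880²)) / 880 = 1438 × (1450 + 1696.14) / 880 ≈ 5141.1 mm.
Then N = f²/(c·h) = 12² / (0.005 × 5141.1) = 144 / 25.705 ≈ 5.60.

f/5.60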